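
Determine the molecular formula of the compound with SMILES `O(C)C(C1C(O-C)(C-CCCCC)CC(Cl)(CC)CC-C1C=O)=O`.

Heavy atoms from the SMILES: 19 C, 1 Cl, 4 O.
Implicit hydrogens by atom environment:
  9 × C: 2 H each → 18
  4 × C: 3 H each → 12
  4 × O: no H
  3 × C: 1 H each → 3
  3 × C: no H
  1 × Cl: no H
  Total hydrogens = 33.
Molecular formula: C19H33ClO4

C19H33ClO4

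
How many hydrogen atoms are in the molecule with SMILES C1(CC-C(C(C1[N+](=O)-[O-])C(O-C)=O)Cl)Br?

Hydrogens are implicit in SMILES; fill each atom to its normal valence:
  4 × C: 1 H each → 4
  3 × O: no H
  2 × C: 2 H each → 4
  1 × Br: no H
  1 × C: 3 H
  1 × C: no H
  1 × Cl: no H
  1 × N (charge +1): no H
  1 × O (charge -1): no H
  Total hydrogens = 11.

11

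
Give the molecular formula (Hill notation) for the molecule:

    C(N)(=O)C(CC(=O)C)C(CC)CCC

Heavy atoms from the SMILES: 11 C, 1 N, 2 O.
Implicit hydrogens by atom environment:
  4 × C: 2 H each → 8
  3 × C: 3 H each → 9
  2 × C: 1 H each → 2
  2 × C: no H
  2 × O: no H
  1 × N: 2 H
  Total hydrogens = 21.
Molecular formula: C11H21NO2

C11H21NO2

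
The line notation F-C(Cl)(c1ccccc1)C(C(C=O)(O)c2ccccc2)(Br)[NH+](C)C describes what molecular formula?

Heavy atoms from the SMILES: 1 Br, 18 C, 1 Cl, 1 F, 1 N, 2 O.
Implicit hydrogens by atom environment:
  10 × C (aromatic): 1 H each → 10
  3 × C: no H
  2 × C: 3 H each → 6
  2 × C (aromatic): no H
  1 × Br: no H
  1 × C: 1 H
  1 × Cl: no H
  1 × F: no H
  1 × N (charge +1): 1 H
  1 × O: 1 H
  1 × O: no H
  Total hydrogens = 19.
Net charge +1.
Molecular formula: C18H19BrClFNO2+

C18H19BrClFNO2+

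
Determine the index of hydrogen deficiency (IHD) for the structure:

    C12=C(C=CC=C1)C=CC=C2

Molecular formula from the SMILES: C10H8.
DoU = (2C + 2 + N − H − X)/2 = (2·10 + 2 + 0 − 8 − 0)/2 = 14/2 = 7.
(Structurally: 2 ring(s) + 5 π bond(s) = 7.)

7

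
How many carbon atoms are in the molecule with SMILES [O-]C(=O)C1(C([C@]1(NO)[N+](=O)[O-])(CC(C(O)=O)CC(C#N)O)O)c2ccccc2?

16

The symbol for carbon appears 16 times in the SMILES. Lowercase c denotes aromatic carbon and counts toward C.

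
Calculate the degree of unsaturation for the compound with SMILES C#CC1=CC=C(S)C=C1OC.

6

Molecular formula from the SMILES: C9H8OS.
DoU = (2C + 2 + N − H − X)/2 = (2·9 + 2 + 0 − 8 − 0)/2 = 12/2 = 6.
(Structurally: 1 ring(s) + 5 π bond(s) = 6.)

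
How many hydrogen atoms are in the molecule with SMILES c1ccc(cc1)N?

Hydrogens are implicit in SMILES; fill each atom to its normal valence:
  5 × C (aromatic): 1 H each → 5
  1 × C (aromatic): no H
  1 × N: 2 H
  Total hydrogens = 7.

7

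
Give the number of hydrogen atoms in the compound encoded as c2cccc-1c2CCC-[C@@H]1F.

Hydrogens are implicit in SMILES; fill each atom to its normal valence:
  4 × C (aromatic): 1 H each → 4
  3 × C: 2 H each → 6
  2 × C (aromatic): no H
  1 × C: 1 H
  1 × F: no H
  Total hydrogens = 11.

11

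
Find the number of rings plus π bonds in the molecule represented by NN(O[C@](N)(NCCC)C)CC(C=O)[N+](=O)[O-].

2

Molecular formula from the SMILES: C8H19N5O4.
DoU = (2C + 2 + N − H − X)/2 = (2·8 + 2 + 5 − 19 − 0)/2 = 4/2 = 2.
(Structurally: 0 ring(s) + 2 π bond(s) = 2.)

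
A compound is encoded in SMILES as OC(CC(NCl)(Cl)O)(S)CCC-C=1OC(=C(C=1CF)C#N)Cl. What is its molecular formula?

Heavy atoms from the SMILES: 12 C, 3 Cl, 1 F, 2 N, 3 O, 1 S.
Implicit hydrogens by atom environment:
  5 × C: 2 H each → 10
  4 × C (aromatic): no H
  3 × C: no H
  3 × Cl: no H
  2 × O: 1 H each → 2
  1 × F: no H
  1 × N: 1 H
  1 × N: no H
  1 × O (aromatic): no H
  1 × S: 1 H
  Total hydrogens = 14.
Molecular formula: C12H14Cl3FN2O3S

C12H14Cl3FN2O3S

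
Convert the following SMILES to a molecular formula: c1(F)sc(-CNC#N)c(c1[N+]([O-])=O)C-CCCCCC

Heavy atoms from the SMILES: 13 C, 1 F, 3 N, 2 O, 1 S.
Implicit hydrogens by atom environment:
  7 × C: 2 H each → 14
  4 × C (aromatic): no H
  1 × C: 3 H
  1 × C: no H
  1 × F: no H
  1 × N: 1 H
  1 × N (charge +1): no H
  1 × N: no H
  1 × O: no H
  1 × O (charge -1): no H
  1 × S (aromatic): no H
  Total hydrogens = 18.
Molecular formula: C13H18FN3O2S

C13H18FN3O2S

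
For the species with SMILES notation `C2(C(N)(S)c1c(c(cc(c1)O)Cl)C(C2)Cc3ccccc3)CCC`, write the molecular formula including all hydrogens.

C20H24ClNOS

Heavy atoms from the SMILES: 20 C, 1 Cl, 1 N, 1 O, 1 S.
Implicit hydrogens by atom environment:
  7 × C (aromatic): 1 H each → 7
  5 × C (aromatic): no H
  4 × C: 2 H each → 8
  2 × C: 1 H each → 2
  1 × C: 3 H
  1 × C: no H
  1 × Cl: no H
  1 × N: 2 H
  1 × O: 1 H
  1 × S: 1 H
  Total hydrogens = 24.
Molecular formula: C20H24ClNOS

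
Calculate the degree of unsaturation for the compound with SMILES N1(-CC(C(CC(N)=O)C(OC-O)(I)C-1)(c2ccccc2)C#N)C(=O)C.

9

Molecular formula from the SMILES: C17H20IN3O4.
DoU = (2C + 2 + N − H − X)/2 = (2·17 + 2 + 3 − 20 − 1)/2 = 18/2 = 9.
(Structurally: 2 ring(s) + 7 π bond(s) = 9.)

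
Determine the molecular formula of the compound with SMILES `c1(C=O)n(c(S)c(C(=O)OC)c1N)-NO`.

Heavy atoms from the SMILES: 7 C, 3 N, 4 O, 1 S.
Implicit hydrogens by atom environment:
  4 × C (aromatic): no H
  3 × O: no H
  1 × C: 3 H
  1 × C: 1 H
  1 × C: no H
  1 × N: 2 H
  1 × N: 1 H
  1 × N (aromatic): no H
  1 × O: 1 H
  1 × S: 1 H
  Total hydrogens = 9.
Molecular formula: C7H9N3O4S

C7H9N3O4S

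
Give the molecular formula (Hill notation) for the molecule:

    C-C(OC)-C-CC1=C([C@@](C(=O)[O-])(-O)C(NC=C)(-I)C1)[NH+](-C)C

Heavy atoms from the SMILES: 15 C, 1 I, 2 N, 4 O.
Implicit hydrogens by atom environment:
  5 × C: no H
  4 × C: 3 H each → 12
  4 × C: 2 H each → 8
  2 × C: 1 H each → 2
  2 × O: no H
  1 × I: no H
  1 × N: 1 H
  1 × N (charge +1): 1 H
  1 × O: 1 H
  1 × O (charge -1): no H
  Total hydrogens = 25.
Molecular formula: C15H25IN2O4

C15H25IN2O4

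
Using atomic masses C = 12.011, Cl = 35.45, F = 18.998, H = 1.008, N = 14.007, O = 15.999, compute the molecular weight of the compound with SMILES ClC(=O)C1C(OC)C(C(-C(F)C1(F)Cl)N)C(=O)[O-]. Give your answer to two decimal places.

305.08

Molecular formula: C9H10Cl2F2NO4-.
M = 9×12.011 + 2×35.45 + 2×18.998 + 10×1.008 + 1×14.007 + 4×15.999 = 305.08 g/mol.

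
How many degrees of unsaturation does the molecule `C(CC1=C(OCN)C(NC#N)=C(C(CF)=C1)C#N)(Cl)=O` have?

Molecular formula from the SMILES: C12H10ClFN4O2.
DoU = (2C + 2 + N − H − X)/2 = (2·12 + 2 + 4 − 10 − 2)/2 = 18/2 = 9.
(Structurally: 1 ring(s) + 8 π bond(s) = 9.)

9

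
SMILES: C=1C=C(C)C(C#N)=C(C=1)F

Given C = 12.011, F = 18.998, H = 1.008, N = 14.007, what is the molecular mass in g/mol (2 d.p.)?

135.14

Molecular formula: C8H6FN.
M = 8×12.011 + 1×18.998 + 6×1.008 + 1×14.007 = 135.14 g/mol.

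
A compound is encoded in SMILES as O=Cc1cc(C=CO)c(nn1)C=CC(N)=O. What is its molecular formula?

C10H9N3O3

Heavy atoms from the SMILES: 10 C, 3 N, 3 O.
Implicit hydrogens by atom environment:
  5 × C: 1 H each → 5
  3 × C (aromatic): no H
  2 × N (aromatic): no H
  2 × O: no H
  1 × C (aromatic): 1 H
  1 × C: no H
  1 × N: 2 H
  1 × O: 1 H
  Total hydrogens = 9.
Molecular formula: C10H9N3O3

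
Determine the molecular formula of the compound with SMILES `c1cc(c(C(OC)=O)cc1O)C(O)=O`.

Heavy atoms from the SMILES: 9 C, 5 O.
Implicit hydrogens by atom environment:
  3 × C (aromatic): 1 H each → 3
  3 × C (aromatic): no H
  3 × O: no H
  2 × C: no H
  2 × O: 1 H each → 2
  1 × C: 3 H
  Total hydrogens = 8.
Molecular formula: C9H8O5

C9H8O5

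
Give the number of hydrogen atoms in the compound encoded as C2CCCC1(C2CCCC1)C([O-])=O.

17

Hydrogens are implicit in SMILES; fill each atom to its normal valence:
  8 × C: 2 H each → 16
  2 × C: no H
  1 × C: 1 H
  1 × O: no H
  1 × O (charge -1): no H
  Total hydrogens = 17.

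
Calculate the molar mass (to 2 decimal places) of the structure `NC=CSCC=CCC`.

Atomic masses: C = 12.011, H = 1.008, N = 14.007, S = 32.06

143.25

Molecular formula: C7H13NS.
M = 7×12.011 + 13×1.008 + 1×14.007 + 1×32.06 = 143.25 g/mol.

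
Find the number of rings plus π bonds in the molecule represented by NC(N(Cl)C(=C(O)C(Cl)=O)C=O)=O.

4

Molecular formula from the SMILES: C5H4Cl2N2O4.
DoU = (2C + 2 + N − H − X)/2 = (2·5 + 2 + 2 − 4 − 2)/2 = 8/2 = 4.
(Structurally: 0 ring(s) + 4 π bond(s) = 4.)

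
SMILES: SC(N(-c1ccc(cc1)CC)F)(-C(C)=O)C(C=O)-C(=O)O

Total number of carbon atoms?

The symbol for carbon appears 14 times in the SMILES. Lowercase c denotes aromatic carbon and counts toward C.

14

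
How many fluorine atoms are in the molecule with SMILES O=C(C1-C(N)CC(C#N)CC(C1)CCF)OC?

1

The symbol for fluorine appears 1 time in the SMILES.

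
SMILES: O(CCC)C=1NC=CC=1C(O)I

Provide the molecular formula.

C8H12INO2

Heavy atoms from the SMILES: 8 C, 1 I, 1 N, 2 O.
Implicit hydrogens by atom environment:
  2 × C: 2 H each → 4
  2 × C (aromatic): 1 H each → 2
  2 × C (aromatic): no H
  1 × C: 3 H
  1 × C: 1 H
  1 × I: no H
  1 × N (aromatic): 1 H
  1 × O: 1 H
  1 × O: no H
  Total hydrogens = 12.
Molecular formula: C8H12INO2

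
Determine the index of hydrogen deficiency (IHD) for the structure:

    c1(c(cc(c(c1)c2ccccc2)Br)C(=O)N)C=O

Molecular formula from the SMILES: C14H10BrNO2.
DoU = (2C + 2 + N − H − X)/2 = (2·14 + 2 + 1 − 10 − 1)/2 = 20/2 = 10.
(Structurally: 2 ring(s) + 8 π bond(s) = 10.)

10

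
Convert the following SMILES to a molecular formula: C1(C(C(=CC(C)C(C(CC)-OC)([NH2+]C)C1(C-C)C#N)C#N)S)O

Heavy atoms from the SMILES: 17 C, 3 N, 2 O, 1 S.
Implicit hydrogens by atom environment:
  5 × C: 3 H each → 15
  5 × C: 1 H each → 5
  5 × C: no H
  2 × C: 2 H each → 4
  2 × N: no H
  1 × N (charge +1): 2 H
  1 × O: 1 H
  1 × O: no H
  1 × S: 1 H
  Total hydrogens = 28.
Net charge +1.
Molecular formula: C17H28N3O2S+

C17H28N3O2S+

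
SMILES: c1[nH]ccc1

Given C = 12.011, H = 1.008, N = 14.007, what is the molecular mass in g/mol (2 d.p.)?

Molecular formula: C4H5N.
M = 4×12.011 + 5×1.008 + 1×14.007 = 67.09 g/mol.

67.09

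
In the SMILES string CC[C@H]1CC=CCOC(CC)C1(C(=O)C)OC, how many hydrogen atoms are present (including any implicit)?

24

Hydrogens are implicit in SMILES; fill each atom to its normal valence:
  4 × C: 3 H each → 12
  4 × C: 2 H each → 8
  4 × C: 1 H each → 4
  3 × O: no H
  2 × C: no H
  Total hydrogens = 24.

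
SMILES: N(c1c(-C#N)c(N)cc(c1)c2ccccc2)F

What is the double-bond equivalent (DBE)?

10

Molecular formula from the SMILES: C13H10FN3.
DoU = (2C + 2 + N − H − X)/2 = (2·13 + 2 + 3 − 10 − 1)/2 = 20/2 = 10.
(Structurally: 2 ring(s) + 8 π bond(s) = 10.)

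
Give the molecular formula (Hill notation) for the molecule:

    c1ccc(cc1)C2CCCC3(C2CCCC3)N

C16H23N

Heavy atoms from the SMILES: 16 C, 1 N.
Implicit hydrogens by atom environment:
  7 × C: 2 H each → 14
  5 × C (aromatic): 1 H each → 5
  2 × C: 1 H each → 2
  1 × C: no H
  1 × C (aromatic): no H
  1 × N: 2 H
  Total hydrogens = 23.
Molecular formula: C16H23N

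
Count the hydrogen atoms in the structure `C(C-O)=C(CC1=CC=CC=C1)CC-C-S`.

18

Hydrogens are implicit in SMILES; fill each atom to its normal valence:
  5 × C: 2 H each → 10
  5 × C (aromatic): 1 H each → 5
  1 × C: 1 H
  1 × C: no H
  1 × C (aromatic): no H
  1 × O: 1 H
  1 × S: 1 H
  Total hydrogens = 18.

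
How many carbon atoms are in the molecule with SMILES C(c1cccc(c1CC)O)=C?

10

The symbol for carbon appears 10 times in the SMILES. Lowercase c denotes aromatic carbon and counts toward C.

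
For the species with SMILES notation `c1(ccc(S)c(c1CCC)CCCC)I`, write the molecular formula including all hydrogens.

Heavy atoms from the SMILES: 13 C, 1 I, 1 S.
Implicit hydrogens by atom environment:
  5 × C: 2 H each → 10
  4 × C (aromatic): no H
  2 × C: 3 H each → 6
  2 × C (aromatic): 1 H each → 2
  1 × I: no H
  1 × S: 1 H
  Total hydrogens = 19.
Molecular formula: C13H19IS

C13H19IS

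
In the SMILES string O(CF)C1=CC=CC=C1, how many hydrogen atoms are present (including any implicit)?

Hydrogens are implicit in SMILES; fill each atom to its normal valence:
  5 × C (aromatic): 1 H each → 5
  1 × C: 2 H
  1 × C (aromatic): no H
  1 × F: no H
  1 × O: no H
  Total hydrogens = 7.

7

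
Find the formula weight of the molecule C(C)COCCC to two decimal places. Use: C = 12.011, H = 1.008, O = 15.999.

Molecular formula: C6H14O.
M = 6×12.011 + 14×1.008 + 1×15.999 = 102.18 g/mol.

102.18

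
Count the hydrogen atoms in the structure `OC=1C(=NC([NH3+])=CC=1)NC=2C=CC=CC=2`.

Hydrogens are implicit in SMILES; fill each atom to its normal valence:
  7 × C (aromatic): 1 H each → 7
  4 × C (aromatic): no H
  1 × N (charge +1): 3 H
  1 × N: 1 H
  1 × N (aromatic): no H
  1 × O: 1 H
  Total hydrogens = 12.

12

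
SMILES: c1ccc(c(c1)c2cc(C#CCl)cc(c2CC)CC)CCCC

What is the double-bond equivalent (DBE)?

10

Molecular formula from the SMILES: C22H25Cl.
DoU = (2C + 2 + N − H − X)/2 = (2·22 + 2 + 0 − 25 − 1)/2 = 20/2 = 10.
(Structurally: 2 ring(s) + 8 π bond(s) = 10.)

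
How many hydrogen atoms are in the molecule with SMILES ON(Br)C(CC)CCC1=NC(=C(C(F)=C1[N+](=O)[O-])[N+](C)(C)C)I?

Hydrogens are implicit in SMILES; fill each atom to its normal valence:
  5 × C (aromatic): no H
  4 × C: 3 H each → 12
  3 × C: 2 H each → 6
  2 × N (charge +1): no H
  1 × Br: no H
  1 × C: 1 H
  1 × F: no H
  1 × I: no H
  1 × N (aromatic): no H
  1 × N: no H
  1 × O: 1 H
  1 × O: no H
  1 × O (charge -1): no H
  Total hydrogens = 20.

20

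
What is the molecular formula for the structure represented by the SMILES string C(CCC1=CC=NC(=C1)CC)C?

C11H17N

Heavy atoms from the SMILES: 11 C, 1 N.
Implicit hydrogens by atom environment:
  4 × C: 2 H each → 8
  3 × C (aromatic): 1 H each → 3
  2 × C: 3 H each → 6
  2 × C (aromatic): no H
  1 × N (aromatic): no H
  Total hydrogens = 17.
Molecular formula: C11H17N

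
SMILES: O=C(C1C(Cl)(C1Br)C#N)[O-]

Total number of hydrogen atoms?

2

Hydrogens are implicit in SMILES; fill each atom to its normal valence:
  3 × C: no H
  2 × C: 1 H each → 2
  1 × Br: no H
  1 × Cl: no H
  1 × N: no H
  1 × O: no H
  1 × O (charge -1): no H
  Total hydrogens = 2.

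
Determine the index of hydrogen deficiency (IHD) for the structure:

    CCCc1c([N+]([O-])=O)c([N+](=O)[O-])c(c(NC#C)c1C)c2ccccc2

12

Molecular formula from the SMILES: C18H17N3O4.
DoU = (2C + 2 + N − H − X)/2 = (2·18 + 2 + 3 − 17 − 0)/2 = 24/2 = 12.
(Structurally: 2 ring(s) + 10 π bond(s) = 12.)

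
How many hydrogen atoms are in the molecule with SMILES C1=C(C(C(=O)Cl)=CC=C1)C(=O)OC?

7

Hydrogens are implicit in SMILES; fill each atom to its normal valence:
  4 × C (aromatic): 1 H each → 4
  3 × O: no H
  2 × C (aromatic): no H
  2 × C: no H
  1 × C: 3 H
  1 × Cl: no H
  Total hydrogens = 7.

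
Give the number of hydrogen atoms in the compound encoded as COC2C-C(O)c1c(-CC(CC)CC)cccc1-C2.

Hydrogens are implicit in SMILES; fill each atom to its normal valence:
  5 × C: 2 H each → 10
  3 × C: 3 H each → 9
  3 × C (aromatic): 1 H each → 3
  3 × C: 1 H each → 3
  3 × C (aromatic): no H
  1 × O: 1 H
  1 × O: no H
  Total hydrogens = 26.

26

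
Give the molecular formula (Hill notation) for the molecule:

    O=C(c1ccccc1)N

C7H7NO

Heavy atoms from the SMILES: 7 C, 1 N, 1 O.
Implicit hydrogens by atom environment:
  5 × C (aromatic): 1 H each → 5
  1 × C (aromatic): no H
  1 × C: no H
  1 × N: 2 H
  1 × O: no H
  Total hydrogens = 7.
Molecular formula: C7H7NO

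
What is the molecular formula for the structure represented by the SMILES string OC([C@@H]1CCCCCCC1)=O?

C9H16O2

Heavy atoms from the SMILES: 9 C, 2 O.
Implicit hydrogens by atom environment:
  7 × C: 2 H each → 14
  1 × C: 1 H
  1 × C: no H
  1 × O: 1 H
  1 × O: no H
  Total hydrogens = 16.
Molecular formula: C9H16O2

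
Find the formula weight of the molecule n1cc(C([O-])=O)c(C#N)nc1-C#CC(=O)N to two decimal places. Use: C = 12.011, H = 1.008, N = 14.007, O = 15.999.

Molecular formula: C9H3N4O3-.
M = 9×12.011 + 3×1.008 + 4×14.007 + 3×15.999 = 215.15 g/mol.

215.15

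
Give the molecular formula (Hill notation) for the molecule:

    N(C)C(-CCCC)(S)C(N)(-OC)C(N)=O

Heavy atoms from the SMILES: 9 C, 3 N, 2 O, 1 S.
Implicit hydrogens by atom environment:
  3 × C: 3 H each → 9
  3 × C: 2 H each → 6
  3 × C: no H
  2 × N: 2 H each → 4
  2 × O: no H
  1 × N: 1 H
  1 × S: 1 H
  Total hydrogens = 21.
Molecular formula: C9H21N3O2S

C9H21N3O2S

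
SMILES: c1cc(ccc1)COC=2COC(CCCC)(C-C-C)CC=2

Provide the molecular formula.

C19H28O2

Heavy atoms from the SMILES: 19 C, 2 O.
Implicit hydrogens by atom environment:
  8 × C: 2 H each → 16
  5 × C (aromatic): 1 H each → 5
  2 × C: 3 H each → 6
  2 × C: no H
  2 × O: no H
  1 × C: 1 H
  1 × C (aromatic): no H
  Total hydrogens = 28.
Molecular formula: C19H28O2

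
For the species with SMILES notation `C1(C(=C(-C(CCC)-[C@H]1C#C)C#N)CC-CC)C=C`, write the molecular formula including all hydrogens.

C17H23N

Heavy atoms from the SMILES: 17 C, 1 N.
Implicit hydrogens by atom environment:
  6 × C: 2 H each → 12
  5 × C: 1 H each → 5
  4 × C: no H
  2 × C: 3 H each → 6
  1 × N: no H
  Total hydrogens = 23.
Molecular formula: C17H23N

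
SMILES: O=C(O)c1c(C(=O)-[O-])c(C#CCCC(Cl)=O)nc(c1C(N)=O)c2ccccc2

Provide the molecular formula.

C19H12ClN2O6-

Heavy atoms from the SMILES: 19 C, 1 Cl, 2 N, 6 O.
Implicit hydrogens by atom environment:
  6 × C (aromatic): no H
  6 × C: no H
  5 × C (aromatic): 1 H each → 5
  4 × O: no H
  2 × C: 2 H each → 4
  1 × Cl: no H
  1 × N: 2 H
  1 × N (aromatic): no H
  1 × O: 1 H
  1 × O (charge -1): no H
  Total hydrogens = 12.
Net charge -1.
Molecular formula: C19H12ClN2O6-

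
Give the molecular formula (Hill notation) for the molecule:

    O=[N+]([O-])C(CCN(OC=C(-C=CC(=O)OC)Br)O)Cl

C9H12BrClN2O6

Heavy atoms from the SMILES: 1 Br, 9 C, 1 Cl, 2 N, 6 O.
Implicit hydrogens by atom environment:
  4 × C: 1 H each → 4
  4 × O: no H
  2 × C: 2 H each → 4
  2 × C: no H
  1 × Br: no H
  1 × C: 3 H
  1 × Cl: no H
  1 × N: no H
  1 × N (charge +1): no H
  1 × O: 1 H
  1 × O (charge -1): no H
  Total hydrogens = 12.
Molecular formula: C9H12BrClN2O6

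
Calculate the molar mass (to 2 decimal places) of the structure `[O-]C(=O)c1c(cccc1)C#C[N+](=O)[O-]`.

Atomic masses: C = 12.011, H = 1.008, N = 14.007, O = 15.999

Molecular formula: C9H4NO4-.
M = 9×12.011 + 4×1.008 + 1×14.007 + 4×15.999 = 190.13 g/mol.

190.13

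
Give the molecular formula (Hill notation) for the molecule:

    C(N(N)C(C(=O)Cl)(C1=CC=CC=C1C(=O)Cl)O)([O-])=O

Heavy atoms from the SMILES: 10 C, 2 Cl, 2 N, 5 O.
Implicit hydrogens by atom environment:
  4 × C (aromatic): 1 H each → 4
  4 × C: no H
  3 × O: no H
  2 × C (aromatic): no H
  2 × Cl: no H
  1 × N: 2 H
  1 × N: no H
  1 × O: 1 H
  1 × O (charge -1): no H
  Total hydrogens = 7.
Net charge -1.
Molecular formula: C10H7Cl2N2O5-

C10H7Cl2N2O5-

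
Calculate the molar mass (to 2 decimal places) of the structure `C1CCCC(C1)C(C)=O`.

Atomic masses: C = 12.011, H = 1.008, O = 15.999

126.20

Molecular formula: C8H14O.
M = 8×12.011 + 14×1.008 + 1×15.999 = 126.20 g/mol.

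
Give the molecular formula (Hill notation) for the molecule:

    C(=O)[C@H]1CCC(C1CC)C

Heavy atoms from the SMILES: 9 C, 1 O.
Implicit hydrogens by atom environment:
  4 × C: 1 H each → 4
  3 × C: 2 H each → 6
  2 × C: 3 H each → 6
  1 × O: no H
  Total hydrogens = 16.
Molecular formula: C9H16O

C9H16O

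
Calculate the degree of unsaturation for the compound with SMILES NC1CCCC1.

1

Molecular formula from the SMILES: C5H11N.
DoU = (2C + 2 + N − H − X)/2 = (2·5 + 2 + 1 − 11 − 0)/2 = 2/2 = 1.
(Structurally: 1 ring(s) + 0 π bond(s) = 1.)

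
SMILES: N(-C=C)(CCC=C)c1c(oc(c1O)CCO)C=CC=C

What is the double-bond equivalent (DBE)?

7

Molecular formula from the SMILES: C16H21NO3.
DoU = (2C + 2 + N − H − X)/2 = (2·16 + 2 + 1 − 21 − 0)/2 = 14/2 = 7.
(Structurally: 1 ring(s) + 6 π bond(s) = 7.)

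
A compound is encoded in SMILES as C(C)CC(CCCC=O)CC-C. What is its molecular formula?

C11H22O

Heavy atoms from the SMILES: 11 C, 1 O.
Implicit hydrogens by atom environment:
  7 × C: 2 H each → 14
  2 × C: 3 H each → 6
  2 × C: 1 H each → 2
  1 × O: no H
  Total hydrogens = 22.
Molecular formula: C11H22O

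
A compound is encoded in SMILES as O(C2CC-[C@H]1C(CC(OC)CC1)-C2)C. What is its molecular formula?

Heavy atoms from the SMILES: 12 C, 2 O.
Implicit hydrogens by atom environment:
  6 × C: 2 H each → 12
  4 × C: 1 H each → 4
  2 × C: 3 H each → 6
  2 × O: no H
  Total hydrogens = 22.
Molecular formula: C12H22O2

C12H22O2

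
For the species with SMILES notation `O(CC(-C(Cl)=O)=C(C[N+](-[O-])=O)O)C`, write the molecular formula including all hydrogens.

C6H8ClNO5

Heavy atoms from the SMILES: 6 C, 1 Cl, 1 N, 5 O.
Implicit hydrogens by atom environment:
  3 × C: no H
  3 × O: no H
  2 × C: 2 H each → 4
  1 × C: 3 H
  1 × Cl: no H
  1 × N (charge +1): no H
  1 × O: 1 H
  1 × O (charge -1): no H
  Total hydrogens = 8.
Molecular formula: C6H8ClNO5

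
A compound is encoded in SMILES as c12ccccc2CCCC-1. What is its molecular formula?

C10H12

Heavy atoms from the SMILES: 10 C.
Implicit hydrogens by atom environment:
  4 × C: 2 H each → 8
  4 × C (aromatic): 1 H each → 4
  2 × C (aromatic): no H
  Total hydrogens = 12.
Molecular formula: C10H12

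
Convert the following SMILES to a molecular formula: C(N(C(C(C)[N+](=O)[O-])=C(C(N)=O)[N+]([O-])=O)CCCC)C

Heavy atoms from the SMILES: 11 C, 4 N, 5 O.
Implicit hydrogens by atom environment:
  4 × C: 2 H each → 8
  3 × C: 3 H each → 9
  3 × C: no H
  3 × O: no H
  2 × N (charge +1): no H
  2 × O (charge -1): no H
  1 × C: 1 H
  1 × N: 2 H
  1 × N: no H
  Total hydrogens = 20.
Molecular formula: C11H20N4O5

C11H20N4O5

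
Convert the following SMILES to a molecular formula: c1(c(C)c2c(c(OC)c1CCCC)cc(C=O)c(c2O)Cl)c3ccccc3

Heavy atoms from the SMILES: 23 C, 1 Cl, 3 O.
Implicit hydrogens by atom environment:
  10 × C (aromatic): no H
  6 × C (aromatic): 1 H each → 6
  3 × C: 3 H each → 9
  3 × C: 2 H each → 6
  2 × O: no H
  1 × C: 1 H
  1 × Cl: no H
  1 × O: 1 H
  Total hydrogens = 23.
Molecular formula: C23H23ClO3

C23H23ClO3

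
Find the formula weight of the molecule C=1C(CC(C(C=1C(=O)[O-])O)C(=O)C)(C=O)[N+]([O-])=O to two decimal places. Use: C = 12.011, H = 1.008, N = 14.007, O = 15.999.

256.19

Molecular formula: C10H10NO7-.
M = 10×12.011 + 10×1.008 + 1×14.007 + 7×15.999 = 256.19 g/mol.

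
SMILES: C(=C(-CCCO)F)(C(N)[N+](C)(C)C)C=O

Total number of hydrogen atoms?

Hydrogens are implicit in SMILES; fill each atom to its normal valence:
  3 × C: 3 H each → 9
  3 × C: 2 H each → 6
  2 × C: 1 H each → 2
  2 × C: no H
  1 × F: no H
  1 × N: 2 H
  1 × N (charge +1): no H
  1 × O: 1 H
  1 × O: no H
  Total hydrogens = 20.

20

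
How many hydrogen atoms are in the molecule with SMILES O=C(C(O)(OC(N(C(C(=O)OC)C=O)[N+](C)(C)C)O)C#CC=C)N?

Hydrogens are implicit in SMILES; fill each atom to its normal valence:
  5 × C: no H
  5 × O: no H
  4 × C: 3 H each → 12
  4 × C: 1 H each → 4
  2 × O: 1 H each → 2
  1 × C: 2 H
  1 × N: 2 H
  1 × N: no H
  1 × N (charge +1): no H
  Total hydrogens = 22.

22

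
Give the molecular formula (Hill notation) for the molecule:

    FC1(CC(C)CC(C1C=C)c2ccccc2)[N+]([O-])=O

Heavy atoms from the SMILES: 15 C, 1 F, 1 N, 2 O.
Implicit hydrogens by atom environment:
  5 × C (aromatic): 1 H each → 5
  4 × C: 1 H each → 4
  3 × C: 2 H each → 6
  1 × C: 3 H
  1 × C: no H
  1 × C (aromatic): no H
  1 × F: no H
  1 × N (charge +1): no H
  1 × O: no H
  1 × O (charge -1): no H
  Total hydrogens = 18.
Molecular formula: C15H18FNO2

C15H18FNO2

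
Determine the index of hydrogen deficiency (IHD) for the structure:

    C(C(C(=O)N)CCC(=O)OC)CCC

Molecular formula from the SMILES: C10H19NO3.
DoU = (2C + 2 + N − H − X)/2 = (2·10 + 2 + 1 − 19 − 0)/2 = 4/2 = 2.
(Structurally: 0 ring(s) + 2 π bond(s) = 2.)

2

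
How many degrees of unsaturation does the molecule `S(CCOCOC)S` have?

Molecular formula from the SMILES: C4H10O2S2.
DoU = (2C + 2 + N − H − X)/2 = (2·4 + 2 + 0 − 10 − 0)/2 = 0/2 = 0.
(Structurally: 0 ring(s) + 0 π bond(s) = 0.)

0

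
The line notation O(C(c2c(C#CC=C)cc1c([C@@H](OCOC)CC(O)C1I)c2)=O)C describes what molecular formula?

C18H19IO5

Heavy atoms from the SMILES: 18 C, 1 I, 5 O.
Implicit hydrogens by atom environment:
  4 × C: 1 H each → 4
  4 × C (aromatic): no H
  4 × O: no H
  3 × C: 2 H each → 6
  3 × C: no H
  2 × C: 3 H each → 6
  2 × C (aromatic): 1 H each → 2
  1 × I: no H
  1 × O: 1 H
  Total hydrogens = 19.
Molecular formula: C18H19IO5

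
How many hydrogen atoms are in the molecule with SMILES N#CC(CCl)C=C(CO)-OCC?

12

Hydrogens are implicit in SMILES; fill each atom to its normal valence:
  3 × C: 2 H each → 6
  2 × C: 1 H each → 2
  2 × C: no H
  1 × C: 3 H
  1 × Cl: no H
  1 × N: no H
  1 × O: 1 H
  1 × O: no H
  Total hydrogens = 12.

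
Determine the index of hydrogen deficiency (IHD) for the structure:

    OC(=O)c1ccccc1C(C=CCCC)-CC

Molecular formula from the SMILES: C15H20O2.
DoU = (2C + 2 + N − H − X)/2 = (2·15 + 2 + 0 − 20 − 0)/2 = 12/2 = 6.
(Structurally: 1 ring(s) + 5 π bond(s) = 6.)

6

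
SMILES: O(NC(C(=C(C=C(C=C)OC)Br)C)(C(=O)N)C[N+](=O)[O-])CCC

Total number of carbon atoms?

The symbol for carbon appears 14 times in the SMILES.

14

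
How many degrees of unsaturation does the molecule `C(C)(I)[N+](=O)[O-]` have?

1

Molecular formula from the SMILES: C2H4INO2.
DoU = (2C + 2 + N − H − X)/2 = (2·2 + 2 + 1 − 4 − 1)/2 = 2/2 = 1.
(Structurally: 0 ring(s) + 1 π bond(s) = 1.)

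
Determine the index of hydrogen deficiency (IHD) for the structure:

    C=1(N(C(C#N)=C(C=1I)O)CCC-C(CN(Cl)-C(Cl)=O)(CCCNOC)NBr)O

6

Molecular formula from the SMILES: C15H21BrCl2IN5O4.
DoU = (2C + 2 + N − H − X)/2 = (2·15 + 2 + 5 − 21 − 4)/2 = 12/2 = 6.
(Structurally: 1 ring(s) + 5 π bond(s) = 6.)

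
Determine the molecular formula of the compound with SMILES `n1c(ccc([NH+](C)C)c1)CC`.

C9H15N2+

Heavy atoms from the SMILES: 9 C, 2 N.
Implicit hydrogens by atom environment:
  3 × C: 3 H each → 9
  3 × C (aromatic): 1 H each → 3
  2 × C (aromatic): no H
  1 × C: 2 H
  1 × N (charge +1): 1 H
  1 × N (aromatic): no H
  Total hydrogens = 15.
Net charge +1.
Molecular formula: C9H15N2+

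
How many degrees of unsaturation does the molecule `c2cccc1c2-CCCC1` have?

5

Molecular formula from the SMILES: C10H12.
DoU = (2C + 2 + N − H − X)/2 = (2·10 + 2 + 0 − 12 − 0)/2 = 10/2 = 5.
(Structurally: 2 ring(s) + 3 π bond(s) = 5.)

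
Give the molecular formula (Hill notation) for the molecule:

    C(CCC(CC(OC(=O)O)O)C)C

Heavy atoms from the SMILES: 9 C, 4 O.
Implicit hydrogens by atom environment:
  4 × C: 2 H each → 8
  2 × C: 3 H each → 6
  2 × C: 1 H each → 2
  2 × O: 1 H each → 2
  2 × O: no H
  1 × C: no H
  Total hydrogens = 18.
Molecular formula: C9H18O4

C9H18O4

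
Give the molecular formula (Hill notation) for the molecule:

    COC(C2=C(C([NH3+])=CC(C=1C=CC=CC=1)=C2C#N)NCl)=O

Heavy atoms from the SMILES: 15 C, 1 Cl, 3 N, 2 O.
Implicit hydrogens by atom environment:
  6 × C (aromatic): 1 H each → 6
  6 × C (aromatic): no H
  2 × C: no H
  2 × O: no H
  1 × C: 3 H
  1 × Cl: no H
  1 × N (charge +1): 3 H
  1 × N: 1 H
  1 × N: no H
  Total hydrogens = 13.
Net charge +1.
Molecular formula: C15H13ClN3O2+

C15H13ClN3O2+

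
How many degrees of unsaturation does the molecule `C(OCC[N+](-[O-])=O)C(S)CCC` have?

Molecular formula from the SMILES: C7H15NO3S.
DoU = (2C + 2 + N − H − X)/2 = (2·7 + 2 + 1 − 15 − 0)/2 = 2/2 = 1.
(Structurally: 0 ring(s) + 1 π bond(s) = 1.)

1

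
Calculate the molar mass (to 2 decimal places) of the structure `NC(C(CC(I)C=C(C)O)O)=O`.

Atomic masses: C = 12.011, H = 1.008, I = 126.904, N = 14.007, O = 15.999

Molecular formula: C7H12INO3.
M = 7×12.011 + 12×1.008 + 1×126.904 + 1×14.007 + 3×15.999 = 285.08 g/mol.

285.08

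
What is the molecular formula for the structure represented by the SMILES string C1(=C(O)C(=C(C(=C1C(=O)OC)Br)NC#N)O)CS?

C10H9BrN2O4S

Heavy atoms from the SMILES: 1 Br, 10 C, 2 N, 4 O, 1 S.
Implicit hydrogens by atom environment:
  6 × C (aromatic): no H
  2 × C: no H
  2 × O: 1 H each → 2
  2 × O: no H
  1 × Br: no H
  1 × C: 3 H
  1 × C: 2 H
  1 × N: 1 H
  1 × N: no H
  1 × S: 1 H
  Total hydrogens = 9.
Molecular formula: C10H9BrN2O4S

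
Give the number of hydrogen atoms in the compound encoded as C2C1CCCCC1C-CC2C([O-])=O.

Hydrogens are implicit in SMILES; fill each atom to its normal valence:
  7 × C: 2 H each → 14
  3 × C: 1 H each → 3
  1 × C: no H
  1 × O: no H
  1 × O (charge -1): no H
  Total hydrogens = 17.

17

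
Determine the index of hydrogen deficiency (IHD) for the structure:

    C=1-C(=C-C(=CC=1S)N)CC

Molecular formula from the SMILES: C8H11NS.
DoU = (2C + 2 + N − H − X)/2 = (2·8 + 2 + 1 − 11 − 0)/2 = 8/2 = 4.
(Structurally: 1 ring(s) + 3 π bond(s) = 4.)

4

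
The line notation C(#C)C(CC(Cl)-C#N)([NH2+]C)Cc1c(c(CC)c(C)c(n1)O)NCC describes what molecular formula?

Heavy atoms from the SMILES: 18 C, 1 Cl, 4 N, 1 O.
Implicit hydrogens by atom environment:
  5 × C (aromatic): no H
  4 × C: 3 H each → 12
  4 × C: 2 H each → 8
  3 × C: no H
  2 × C: 1 H each → 2
  1 × Cl: no H
  1 × N (charge +1): 2 H
  1 × N: 1 H
  1 × N (aromatic): no H
  1 × N: no H
  1 × O: 1 H
  Total hydrogens = 26.
Net charge +1.
Molecular formula: C18H26ClN4O+

C18H26ClN4O+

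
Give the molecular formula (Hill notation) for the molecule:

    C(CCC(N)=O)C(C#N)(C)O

Heavy atoms from the SMILES: 7 C, 2 N, 2 O.
Implicit hydrogens by atom environment:
  3 × C: 2 H each → 6
  3 × C: no H
  1 × C: 3 H
  1 × N: 2 H
  1 × N: no H
  1 × O: 1 H
  1 × O: no H
  Total hydrogens = 12.
Molecular formula: C7H12N2O2

C7H12N2O2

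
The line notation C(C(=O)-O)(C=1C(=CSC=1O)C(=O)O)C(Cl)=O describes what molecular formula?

Heavy atoms from the SMILES: 8 C, 1 Cl, 6 O, 1 S.
Implicit hydrogens by atom environment:
  3 × C (aromatic): no H
  3 × C: no H
  3 × O: 1 H each → 3
  3 × O: no H
  1 × C (aromatic): 1 H
  1 × C: 1 H
  1 × Cl: no H
  1 × S (aromatic): no H
  Total hydrogens = 5.
Molecular formula: C8H5ClO6S

C8H5ClO6S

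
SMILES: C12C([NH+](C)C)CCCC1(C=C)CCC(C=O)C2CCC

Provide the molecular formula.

Heavy atoms from the SMILES: 18 C, 1 N, 1 O.
Implicit hydrogens by atom environment:
  8 × C: 2 H each → 16
  6 × C: 1 H each → 6
  3 × C: 3 H each → 9
  1 × C: no H
  1 × N (charge +1): 1 H
  1 × O: no H
  Total hydrogens = 32.
Net charge +1.
Molecular formula: C18H32NO+

C18H32NO+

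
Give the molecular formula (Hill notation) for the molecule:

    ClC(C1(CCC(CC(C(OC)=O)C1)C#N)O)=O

Heavy atoms from the SMILES: 11 C, 1 Cl, 1 N, 4 O.
Implicit hydrogens by atom environment:
  4 × C: 2 H each → 8
  4 × C: no H
  3 × O: no H
  2 × C: 1 H each → 2
  1 × C: 3 H
  1 × Cl: no H
  1 × N: no H
  1 × O: 1 H
  Total hydrogens = 14.
Molecular formula: C11H14ClNO4

C11H14ClNO4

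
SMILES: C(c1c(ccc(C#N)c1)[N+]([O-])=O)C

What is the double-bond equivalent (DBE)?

Molecular formula from the SMILES: C9H8N2O2.
DoU = (2C + 2 + N − H − X)/2 = (2·9 + 2 + 2 − 8 − 0)/2 = 14/2 = 7.
(Structurally: 1 ring(s) + 6 π bond(s) = 7.)

7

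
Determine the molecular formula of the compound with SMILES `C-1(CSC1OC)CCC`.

C7H14OS

Heavy atoms from the SMILES: 7 C, 1 O, 1 S.
Implicit hydrogens by atom environment:
  3 × C: 2 H each → 6
  2 × C: 3 H each → 6
  2 × C: 1 H each → 2
  1 × O: no H
  1 × S: no H
  Total hydrogens = 14.
Molecular formula: C7H14OS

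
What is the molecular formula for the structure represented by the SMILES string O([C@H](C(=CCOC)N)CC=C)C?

Heavy atoms from the SMILES: 9 C, 1 N, 2 O.
Implicit hydrogens by atom environment:
  3 × C: 2 H each → 6
  3 × C: 1 H each → 3
  2 × C: 3 H each → 6
  2 × O: no H
  1 × C: no H
  1 × N: 2 H
  Total hydrogens = 17.
Molecular formula: C9H17NO2

C9H17NO2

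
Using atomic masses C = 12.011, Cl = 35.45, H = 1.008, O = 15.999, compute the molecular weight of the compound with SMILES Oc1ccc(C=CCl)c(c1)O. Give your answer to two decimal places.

170.59

Molecular formula: C8H7ClO2.
M = 8×12.011 + 1×35.45 + 7×1.008 + 2×15.999 = 170.59 g/mol.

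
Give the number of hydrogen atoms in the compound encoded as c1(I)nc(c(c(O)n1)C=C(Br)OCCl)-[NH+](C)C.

Hydrogens are implicit in SMILES; fill each atom to its normal valence:
  4 × C (aromatic): no H
  2 × C: 3 H each → 6
  2 × N (aromatic): no H
  1 × Br: no H
  1 × C: 2 H
  1 × C: 1 H
  1 × C: no H
  1 × Cl: no H
  1 × I: no H
  1 × N (charge +1): 1 H
  1 × O: 1 H
  1 × O: no H
  Total hydrogens = 11.

11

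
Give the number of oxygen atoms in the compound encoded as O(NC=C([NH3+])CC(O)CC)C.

2

The symbol for oxygen appears 2 times in the SMILES.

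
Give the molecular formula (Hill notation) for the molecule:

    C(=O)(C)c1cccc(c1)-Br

C8H7BrO

Heavy atoms from the SMILES: 1 Br, 8 C, 1 O.
Implicit hydrogens by atom environment:
  4 × C (aromatic): 1 H each → 4
  2 × C (aromatic): no H
  1 × Br: no H
  1 × C: 3 H
  1 × C: no H
  1 × O: no H
  Total hydrogens = 7.
Molecular formula: C8H7BrO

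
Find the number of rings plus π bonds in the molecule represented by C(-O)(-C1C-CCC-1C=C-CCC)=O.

Molecular formula from the SMILES: C11H18O2.
DoU = (2C + 2 + N − H − X)/2 = (2·11 + 2 + 0 − 18 − 0)/2 = 6/2 = 3.
(Structurally: 1 ring(s) + 2 π bond(s) = 3.)

3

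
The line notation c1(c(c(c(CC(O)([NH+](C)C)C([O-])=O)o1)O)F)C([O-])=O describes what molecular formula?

Heavy atoms from the SMILES: 10 C, 1 F, 1 N, 7 O.
Implicit hydrogens by atom environment:
  4 × C (aromatic): no H
  3 × C: no H
  2 × C: 3 H each → 6
  2 × O: 1 H each → 2
  2 × O: no H
  2 × O (charge -1): no H
  1 × C: 2 H
  1 × F: no H
  1 × N (charge +1): 1 H
  1 × O (aromatic): no H
  Total hydrogens = 11.
Net charge -1.
Molecular formula: C10H11FNO7-

C10H11FNO7-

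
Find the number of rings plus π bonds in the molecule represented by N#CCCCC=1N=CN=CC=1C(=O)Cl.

Molecular formula from the SMILES: C9H8ClN3O.
DoU = (2C + 2 + N − H − X)/2 = (2·9 + 2 + 3 − 8 − 1)/2 = 14/2 = 7.
(Structurally: 1 ring(s) + 6 π bond(s) = 7.)

7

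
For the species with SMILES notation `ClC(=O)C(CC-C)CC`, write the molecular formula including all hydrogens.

Heavy atoms from the SMILES: 7 C, 1 Cl, 1 O.
Implicit hydrogens by atom environment:
  3 × C: 2 H each → 6
  2 × C: 3 H each → 6
  1 × C: 1 H
  1 × C: no H
  1 × Cl: no H
  1 × O: no H
  Total hydrogens = 13.
Molecular formula: C7H13ClO

C7H13ClO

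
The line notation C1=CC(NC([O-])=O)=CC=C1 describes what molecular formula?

C7H6NO2-

Heavy atoms from the SMILES: 7 C, 1 N, 2 O.
Implicit hydrogens by atom environment:
  5 × C (aromatic): 1 H each → 5
  1 × C (aromatic): no H
  1 × C: no H
  1 × N: 1 H
  1 × O: no H
  1 × O (charge -1): no H
  Total hydrogens = 6.
Net charge -1.
Molecular formula: C7H6NO2-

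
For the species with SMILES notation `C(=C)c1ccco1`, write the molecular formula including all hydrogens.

Heavy atoms from the SMILES: 6 C, 1 O.
Implicit hydrogens by atom environment:
  3 × C (aromatic): 1 H each → 3
  1 × C: 2 H
  1 × C: 1 H
  1 × C (aromatic): no H
  1 × O (aromatic): no H
  Total hydrogens = 6.
Molecular formula: C6H6O

C6H6O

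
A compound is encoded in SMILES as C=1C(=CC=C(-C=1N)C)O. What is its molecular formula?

Heavy atoms from the SMILES: 7 C, 1 N, 1 O.
Implicit hydrogens by atom environment:
  3 × C (aromatic): 1 H each → 3
  3 × C (aromatic): no H
  1 × C: 3 H
  1 × N: 2 H
  1 × O: 1 H
  Total hydrogens = 9.
Molecular formula: C7H9NO

C7H9NO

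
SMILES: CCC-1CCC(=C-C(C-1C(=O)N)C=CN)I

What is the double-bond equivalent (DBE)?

Molecular formula from the SMILES: C12H19IN2O.
DoU = (2C + 2 + N − H − X)/2 = (2·12 + 2 + 2 − 19 − 1)/2 = 8/2 = 4.
(Structurally: 1 ring(s) + 3 π bond(s) = 4.)

4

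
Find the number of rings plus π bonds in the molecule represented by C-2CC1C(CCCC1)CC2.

Molecular formula from the SMILES: C10H18.
DoU = (2C + 2 + N − H − X)/2 = (2·10 + 2 + 0 − 18 − 0)/2 = 4/2 = 2.
(Structurally: 2 ring(s) + 0 π bond(s) = 2.)

2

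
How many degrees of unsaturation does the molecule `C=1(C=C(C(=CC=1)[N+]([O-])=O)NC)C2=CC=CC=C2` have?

Molecular formula from the SMILES: C13H12N2O2.
DoU = (2C + 2 + N − H − X)/2 = (2·13 + 2 + 2 − 12 − 0)/2 = 18/2 = 9.
(Structurally: 2 ring(s) + 7 π bond(s) = 9.)

9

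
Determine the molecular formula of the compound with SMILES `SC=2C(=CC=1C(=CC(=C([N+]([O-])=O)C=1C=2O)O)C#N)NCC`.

C13H11N3O4S

Heavy atoms from the SMILES: 13 C, 3 N, 4 O, 1 S.
Implicit hydrogens by atom environment:
  8 × C (aromatic): no H
  2 × C (aromatic): 1 H each → 2
  2 × O: 1 H each → 2
  1 × C: 3 H
  1 × C: 2 H
  1 × C: no H
  1 × N: 1 H
  1 × N (charge +1): no H
  1 × N: no H
  1 × O: no H
  1 × O (charge -1): no H
  1 × S: 1 H
  Total hydrogens = 11.
Molecular formula: C13H11N3O4S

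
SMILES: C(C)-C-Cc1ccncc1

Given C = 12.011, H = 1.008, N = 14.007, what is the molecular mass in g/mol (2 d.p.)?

Molecular formula: C9H13N.
M = 9×12.011 + 13×1.008 + 1×14.007 = 135.21 g/mol.

135.21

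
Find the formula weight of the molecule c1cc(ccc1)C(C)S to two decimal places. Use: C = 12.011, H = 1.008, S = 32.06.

138.23

Molecular formula: C8H10S.
M = 8×12.011 + 10×1.008 + 1×32.06 = 138.23 g/mol.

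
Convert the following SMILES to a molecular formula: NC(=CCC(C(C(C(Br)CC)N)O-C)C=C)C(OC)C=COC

Heavy atoms from the SMILES: 1 Br, 17 C, 2 N, 3 O.
Implicit hydrogens by atom environment:
  9 × C: 1 H each → 9
  4 × C: 3 H each → 12
  3 × C: 2 H each → 6
  3 × O: no H
  2 × N: 2 H each → 4
  1 × Br: no H
  1 × C: no H
  Total hydrogens = 31.
Molecular formula: C17H31BrN2O3

C17H31BrN2O3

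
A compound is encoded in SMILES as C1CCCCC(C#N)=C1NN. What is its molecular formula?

C8H13N3

Heavy atoms from the SMILES: 8 C, 3 N.
Implicit hydrogens by atom environment:
  5 × C: 2 H each → 10
  3 × C: no H
  1 × N: 2 H
  1 × N: 1 H
  1 × N: no H
  Total hydrogens = 13.
Molecular formula: C8H13N3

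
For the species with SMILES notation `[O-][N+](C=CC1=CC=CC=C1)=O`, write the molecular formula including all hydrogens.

C8H7NO2

Heavy atoms from the SMILES: 8 C, 1 N, 2 O.
Implicit hydrogens by atom environment:
  5 × C (aromatic): 1 H each → 5
  2 × C: 1 H each → 2
  1 × C (aromatic): no H
  1 × N (charge +1): no H
  1 × O: no H
  1 × O (charge -1): no H
  Total hydrogens = 7.
Molecular formula: C8H7NO2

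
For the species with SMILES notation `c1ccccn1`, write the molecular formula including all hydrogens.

C5H5N

Heavy atoms from the SMILES: 5 C, 1 N.
Implicit hydrogens by atom environment:
  5 × C (aromatic): 1 H each → 5
  1 × N (aromatic): no H
  Total hydrogens = 5.
Molecular formula: C5H5N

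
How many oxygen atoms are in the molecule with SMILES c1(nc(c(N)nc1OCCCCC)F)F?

The symbol for oxygen appears 1 time in the SMILES.

1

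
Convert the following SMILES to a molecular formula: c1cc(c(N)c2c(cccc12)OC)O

Heavy atoms from the SMILES: 11 C, 1 N, 2 O.
Implicit hydrogens by atom environment:
  5 × C (aromatic): 1 H each → 5
  5 × C (aromatic): no H
  1 × C: 3 H
  1 × N: 2 H
  1 × O: 1 H
  1 × O: no H
  Total hydrogens = 11.
Molecular formula: C11H11NO2

C11H11NO2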